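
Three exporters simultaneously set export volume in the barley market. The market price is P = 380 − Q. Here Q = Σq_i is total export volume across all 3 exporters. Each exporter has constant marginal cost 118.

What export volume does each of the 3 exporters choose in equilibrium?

A representative exporter's profit is π_i = q_i(380 − Q) − 118q_i, with Q = q_i + Σ_{j≠i} q_j.
First-order condition: 262 − 2q_i − Σ_{j≠i} q_j = 0.
In a symmetric equilibrium every exporter chooses the same q, so Σ_{j≠i} q_j = 2q. The condition becomes 262 − 4q = 0, giving q = 262/4 = 65.5.

65.5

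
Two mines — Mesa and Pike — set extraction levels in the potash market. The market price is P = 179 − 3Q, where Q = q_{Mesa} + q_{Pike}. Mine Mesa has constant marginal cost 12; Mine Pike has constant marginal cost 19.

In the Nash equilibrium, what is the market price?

Mine Mesa's profit: π = q_{Mesa}(179 − 3(q_{Mesa} + q_{Pike})) − 12q_{Mesa}.
∂π/∂q_{Mesa} = 167 − 6q_{Mesa} − 3q_{Pike} = 0, so q_{Mesa} = 167/6 − 0.5q_{Pike}.
By the same steps for Pike: q_{Pike} = 80/3 − 0.5q_{Mesa}.
Substituting the second reaction function into the first: q_{Mesa} = 167/6 − 0.5(80/3 − 0.5q_{Mesa}), which gives 0.75q_{Mesa} = 14.5 ⇒ q_{Mesa} = 58/3.
Then q_{Pike} = 80/3 − 0.5·(58/3) = 17.
Equilibrium price: P = 179 − 3·(109/3) = 70.

70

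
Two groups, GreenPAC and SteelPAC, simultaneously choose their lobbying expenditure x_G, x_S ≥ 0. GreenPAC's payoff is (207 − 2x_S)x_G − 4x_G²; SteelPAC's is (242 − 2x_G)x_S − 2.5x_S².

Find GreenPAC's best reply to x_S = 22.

20.375

Expanding GreenPAC's payoff: 207x_G − 2x_Sx_G − 4x_G².
∂π/∂x_G = 207 − 2x_S − 8x_G = 0, so x_G = 25.875 − 0.25x_S.
At x_S = 22: x_G = 25.875 − 0.25·22 = 20.375.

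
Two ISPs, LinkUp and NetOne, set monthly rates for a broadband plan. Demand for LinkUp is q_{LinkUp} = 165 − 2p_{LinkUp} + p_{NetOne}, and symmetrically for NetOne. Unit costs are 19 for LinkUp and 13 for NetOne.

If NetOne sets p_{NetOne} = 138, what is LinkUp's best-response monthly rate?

LinkUp's profit: π = (p_{LinkUp} − 19)(165 − 2p_{LinkUp} + p_{NetOne}).
∂π/∂p_{LinkUp} = 203 − 4p_{LinkUp} + p_{NetOne} = 0 ⇒ p_{LinkUp} = 50.75 + 0.25p_{NetOne}.
At p_{NetOne} = 138: p_{LinkUp} = 50.75 + 0.25·138 = 85.25.

85.25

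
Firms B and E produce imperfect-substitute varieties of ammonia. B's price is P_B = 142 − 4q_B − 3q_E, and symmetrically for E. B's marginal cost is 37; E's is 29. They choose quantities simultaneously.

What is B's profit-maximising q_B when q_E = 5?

11.25

Firm B's profit: π = q_B(142 − 4q_B − 3q_E) − 37q_B.
∂π/∂q_B = 105 − 8q_B − 3q_E = 0 ⇒ q_B = 13.125 − 0.375q_E.
At q_E = 5: q_B = 13.125 − 0.375·5 = 11.25.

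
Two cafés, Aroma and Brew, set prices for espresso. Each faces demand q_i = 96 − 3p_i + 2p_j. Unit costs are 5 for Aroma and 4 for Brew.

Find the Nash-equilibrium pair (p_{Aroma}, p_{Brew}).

Aroma's profit: π = (p_{Aroma} − 5)(96 − 3p_{Aroma} + 2p_{Brew}).
∂π/∂p_{Aroma} = 111 − 6p_{Aroma} + 2p_{Brew} = 0 ⇒ p_{Aroma} = 18.5 + (1/3)p_{Brew}.
Similarly p_{Brew} = 18 + (1/3)p_{Aroma}.
Plugging p_{Brew} into Aroma's best response: p_{Aroma} = 18.5 + (1/3)(18 + (1/3)p_{Aroma}) ⇒ (8/9)p_{Aroma} = 24.5, so p_{Aroma} = 27.5625.
Then p_{Brew} = 18 + (1/3)·27.5625 = 27.1875.

27.5625, 27.1875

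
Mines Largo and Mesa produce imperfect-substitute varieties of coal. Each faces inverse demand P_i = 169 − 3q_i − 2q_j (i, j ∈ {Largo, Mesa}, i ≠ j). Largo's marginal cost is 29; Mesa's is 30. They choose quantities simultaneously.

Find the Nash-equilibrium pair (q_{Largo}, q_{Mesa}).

17.5625, 17.3125

Mine Largo's profit: π = q_{Largo}(169 − 3q_{Largo} − 2q_{Mesa}) − 29q_{Largo}.
∂π/∂q_{Largo} = 140 − 6q_{Largo} − 2q_{Mesa} = 0 ⇒ q_{Largo} = 70/3 − (1/3)q_{Mesa}.
Similarly q_{Mesa} = 139/6 − (1/3)q_{Largo}.
Plugging q_{Mesa} into Largo's best response: q_{Largo} = 70/3 − (1/3)(139/6 − (1/3)q_{Largo}) ⇒ (8/9)q_{Largo} = 281/18, so q_{Largo} = 17.5625.
Then q_{Mesa} = 139/6 − (1/3)·17.5625 = 17.3125.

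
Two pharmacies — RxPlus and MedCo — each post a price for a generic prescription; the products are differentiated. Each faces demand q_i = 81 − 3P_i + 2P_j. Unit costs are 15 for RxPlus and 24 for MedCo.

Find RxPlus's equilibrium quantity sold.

RxPlus's profit: π = (P_{RxPlus} − 15)(81 − 3P_{RxPlus} + 2P_{MedCo}).
∂π/∂P_{RxPlus} = 126 − 6P_{RxPlus} + 2P_{MedCo} = 0 ⇒ P_{RxPlus} = 21 + (1/3)P_{MedCo}.
Similarly P_{MedCo} = 25.5 + (1/3)P_{RxPlus}.
Solving the two reaction functions simultaneously: (1 − (1/3)(1/3))P_{RxPlus} = 21 + (1/3)·25.5, so (8/9)P_{RxPlus} = 29.5 and P_{RxPlus} = 33.1875.
Then P_{MedCo} = 25.5 + (1/3)·33.1875 = 36.5625.
q_{RxPlus} = 81 − 3·33.1875 + 2·36.5625 = 54.5625.

54.5625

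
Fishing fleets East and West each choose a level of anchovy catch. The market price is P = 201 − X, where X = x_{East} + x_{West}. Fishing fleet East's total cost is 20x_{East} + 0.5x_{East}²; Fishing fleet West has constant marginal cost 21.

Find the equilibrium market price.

Fishing fleet East's profit: π = x_{East}(201 − (x_{East} + x_{West})) − 20x_{East} − 0.5x_{East}².
∂π/∂x_{East} = 181 − 3x_{East} − x_{West} = 0, so x_{East} = 181/3 − (1/3)x_{West}.
For West: ∂π/∂x_{West} = 180 − 2x_{West} − x_{East} = 0 ⇒ x_{West} = 90 − 0.5x_{East}.
Plugging x_{West} into East's best response: x_{East} = 181/3 − (1/3)(90 − 0.5x_{East}) ⇒ (5/6)x_{East} = 91/3, so x_{East} = 36.4.
Then x_{West} = 90 − 0.5·36.4 = 71.8.
Equilibrium price: P = 201 − 108.2 = 92.8.

92.8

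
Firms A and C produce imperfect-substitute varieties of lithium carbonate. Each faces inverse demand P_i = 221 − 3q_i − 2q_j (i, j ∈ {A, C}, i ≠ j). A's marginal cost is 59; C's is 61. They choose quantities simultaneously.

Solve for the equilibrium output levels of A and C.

Firm A's profit: π = q_A(221 − 3q_A − 2q_C) − 59q_A.
∂π/∂q_A = 162 − 6q_A − 2q_C = 0 ⇒ q_A = 27 − (1/3)q_C.
Similarly q_C = 80/3 − (1/3)q_A.
Solving the two reaction functions simultaneously: (1 − (−1/3)(−1/3))q_A = 27 − (1/3)·(80/3), so (8/9)q_A = 163/9 and q_A = 20.375.
Then q_C = 80/3 − (1/3)·20.375 = 19.875.

20.375, 19.875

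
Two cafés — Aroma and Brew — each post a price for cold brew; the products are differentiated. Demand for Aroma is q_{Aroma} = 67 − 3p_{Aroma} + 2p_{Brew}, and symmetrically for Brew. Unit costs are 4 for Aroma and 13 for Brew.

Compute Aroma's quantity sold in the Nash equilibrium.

52.3125

Aroma's profit: π = (p_{Aroma} − 4)(67 − 3p_{Aroma} + 2p_{Brew}).
∂π/∂p_{Aroma} = 79 − 6p_{Aroma} + 2p_{Brew} = 0 ⇒ p_{Aroma} = 79/6 + (1/3)p_{Brew}.
Similarly p_{Brew} = 53/3 + (1/3)p_{Aroma}.
Solving the two reaction functions simultaneously: (1 − (1/3)(1/3))p_{Aroma} = 79/6 + (1/3)·(53/3), so (8/9)p_{Aroma} = 343/18 and p_{Aroma} = 21.4375.
Then p_{Brew} = 53/3 + (1/3)·21.4375 = 24.8125.
q_{Aroma} = 67 − 3·21.4375 + 2·24.8125 = 52.3125.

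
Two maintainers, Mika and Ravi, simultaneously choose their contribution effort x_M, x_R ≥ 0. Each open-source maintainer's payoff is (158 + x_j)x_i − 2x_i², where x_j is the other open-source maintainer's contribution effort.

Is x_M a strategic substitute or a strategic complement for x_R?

strategic complements

Mika's payoff is (158 + x_R)x_M − 2x_M².
∂π/∂x_M = 158 + x_R − 4x_M = 0, so x_M = 39.5 + 0.25x_R.
The best-response slope dx_M/dx_R = 0.25 > 0: the reaction function is upward-sloping, so the choices are strategic complements.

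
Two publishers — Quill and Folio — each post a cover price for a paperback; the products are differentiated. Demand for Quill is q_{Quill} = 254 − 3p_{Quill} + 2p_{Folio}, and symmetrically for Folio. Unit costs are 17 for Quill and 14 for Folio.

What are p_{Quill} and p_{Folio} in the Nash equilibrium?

75.6875, 74.5625

Quill's profit: π = (p_{Quill} − 17)(254 − 3p_{Quill} + 2p_{Folio}).
∂π/∂p_{Quill} = 305 − 6p_{Quill} + 2p_{Folio} = 0 ⇒ p_{Quill} = 305/6 + (1/3)p_{Folio}.
Similarly p_{Folio} = 148/3 + (1/3)p_{Quill}.
Substituting the second reaction function into the first: p_{Quill} = 305/6 + (1/3)(148/3 + (1/3)p_{Quill}), which gives (8/9)p_{Quill} = 1211/18 ⇒ p_{Quill} = 75.6875.
Then p_{Folio} = 148/3 + (1/3)·75.6875 = 74.5625.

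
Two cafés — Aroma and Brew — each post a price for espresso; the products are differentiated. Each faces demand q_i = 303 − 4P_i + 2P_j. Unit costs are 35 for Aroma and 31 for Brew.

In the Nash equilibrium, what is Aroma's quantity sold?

153.2

Aroma's profit: π = (P_{Aroma} − 35)(303 − 4P_{Aroma} + 2P_{Brew}).
∂π/∂P_{Aroma} = 443 − 8P_{Aroma} + 2P_{Brew} = 0 ⇒ P_{Aroma} = 55.375 + 0.25P_{Brew}.
Similarly P_{Brew} = 53.375 + 0.25P_{Aroma}.
Plugging P_{Brew} into Aroma's best response: P_{Aroma} = 55.375 + 0.25(53.375 + 0.25P_{Aroma}) ⇒ 0.9375P_{Aroma} = 2199/32, so P_{Aroma} = 73.3.
Then P_{Brew} = 53.375 + 0.25·73.3 = 71.7.
q_{Aroma} = 303 − 4·73.3 + 2·71.7 = 153.2.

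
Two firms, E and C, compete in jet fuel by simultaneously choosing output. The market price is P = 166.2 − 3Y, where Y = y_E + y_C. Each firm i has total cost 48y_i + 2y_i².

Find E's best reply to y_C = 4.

Firm E's profit: π = y_E(166.2 − 3(y_E + y_C)) − 48y_E − 2y_E².
∂π/∂y_E = 118.2 − 10y_E − 3y_C = 0, so y_E = 11.82 − 0.3y_C.
At y_C = 4: y_E = 11.82 − 0.3·4 = 10.62.

10.62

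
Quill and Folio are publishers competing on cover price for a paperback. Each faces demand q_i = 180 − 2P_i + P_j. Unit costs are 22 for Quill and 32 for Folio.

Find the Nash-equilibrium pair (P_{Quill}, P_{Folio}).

Quill's profit: π = (P_{Quill} − 22)(180 − 2P_{Quill} + P_{Folio}).
∂π/∂P_{Quill} = 224 − 4P_{Quill} + P_{Folio} = 0 ⇒ P_{Quill} = 56 + 0.25P_{Folio}.
Similarly P_{Folio} = 61 + 0.25P_{Quill}.
Plugging P_{Folio} into Quill's best response: P_{Quill} = 56 + 0.25(61 + 0.25P_{Quill}) ⇒ 0.9375P_{Quill} = 71.25, so P_{Quill} = 76.
Then P_{Folio} = 61 + 0.25·76 = 80.

76, 80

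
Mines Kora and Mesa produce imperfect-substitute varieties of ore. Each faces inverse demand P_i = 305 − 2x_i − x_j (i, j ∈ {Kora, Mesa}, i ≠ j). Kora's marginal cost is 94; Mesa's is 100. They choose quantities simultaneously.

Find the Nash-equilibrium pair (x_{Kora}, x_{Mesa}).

42.6, 40.6

Mine Kora's profit: π = x_{Kora}(305 − 2x_{Kora} − x_{Mesa}) − 94x_{Kora}.
∂π/∂x_{Kora} = 211 − 4x_{Kora} − x_{Mesa} = 0 ⇒ x_{Kora} = 52.75 − 0.25x_{Mesa}.
Similarly x_{Mesa} = 51.25 − 0.25x_{Kora}.
Plugging x_{Mesa} into Kora's best response: x_{Kora} = 52.75 − 0.25(51.25 − 0.25x_{Kora}) ⇒ 0.9375x_{Kora} = 39.9375, so x_{Kora} = 42.6.
Then x_{Mesa} = 51.25 − 0.25·42.6 = 40.6.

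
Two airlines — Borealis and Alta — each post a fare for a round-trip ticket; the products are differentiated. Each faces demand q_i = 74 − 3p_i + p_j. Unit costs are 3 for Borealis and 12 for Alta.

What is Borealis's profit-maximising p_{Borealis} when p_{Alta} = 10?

Borealis's profit: π = (p_{Borealis} − 3)(74 − 3p_{Borealis} + p_{Alta}).
∂π/∂p_{Borealis} = 83 − 6p_{Borealis} + p_{Alta} = 0 ⇒ p_{Borealis} = 83/6 + (1/6)p_{Alta}.
At p_{Alta} = 10: p_{Borealis} = 83/6 + (1/6)·10 = 15.5.

15.5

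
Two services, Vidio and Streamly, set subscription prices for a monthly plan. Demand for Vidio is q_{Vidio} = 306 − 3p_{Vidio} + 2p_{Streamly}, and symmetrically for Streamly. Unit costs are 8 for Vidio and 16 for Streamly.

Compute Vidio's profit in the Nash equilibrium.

17328

Vidio's profit: π = (p_{Vidio} − 8)(306 − 3p_{Vidio} + 2p_{Streamly}).
∂π/∂p_{Vidio} = 330 − 6p_{Vidio} + 2p_{Streamly} = 0 ⇒ p_{Vidio} = 55 + (1/3)p_{Streamly}.
Similarly p_{Streamly} = 59 + (1/3)p_{Vidio}.
Substituting the second reaction function into the first: p_{Vidio} = 55 + (1/3)(59 + (1/3)p_{Vidio}), which gives (8/9)p_{Vidio} = 224/3 ⇒ p_{Vidio} = 84.
Then p_{Streamly} = 59 + (1/3)·84 = 87.
q_{Vidio} = 306 − 3·84 + 2·87 = 228.
Profit = (84 − 8)·228 = 17328.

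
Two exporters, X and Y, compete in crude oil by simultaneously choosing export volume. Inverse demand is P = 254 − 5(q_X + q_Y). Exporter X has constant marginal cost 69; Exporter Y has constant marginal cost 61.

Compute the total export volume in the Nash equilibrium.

Exporter X's profit: π = q_X(254 − 5(q_X + q_Y)) − 69q_X.
∂π/∂q_X = 185 − 10q_X − 5q_Y = 0, so q_X = 18.5 − 0.5q_Y.
By the same steps for Y: q_Y = 19.3 − 0.5q_X.
Plugging q_Y into X's best response: q_X = 18.5 − 0.5(19.3 − 0.5q_X) ⇒ 0.75q_X = 8.85, so q_X = 11.8.
Then q_Y = 19.3 − 0.5·11.8 = 13.4.
Total export volume: 11.8 + 13.4 = 25.2.

25.2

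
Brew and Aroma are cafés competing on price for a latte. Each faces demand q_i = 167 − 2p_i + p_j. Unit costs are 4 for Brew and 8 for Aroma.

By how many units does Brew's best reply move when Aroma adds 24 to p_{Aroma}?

6

Brew's profit: π = (p_{Brew} − 4)(167 − 2p_{Brew} + p_{Aroma}).
∂π/∂p_{Brew} = 175 − 4p_{Brew} + p_{Aroma} = 0 ⇒ p_{Brew} = 43.75 + 0.25p_{Aroma}.
The reaction-function slope is 0.25, so a 24-unit rise in p_{Aroma} moves p_{Brew} by 0.25 × 24 = 6. Brew's best response rises — the actions are strategic complements.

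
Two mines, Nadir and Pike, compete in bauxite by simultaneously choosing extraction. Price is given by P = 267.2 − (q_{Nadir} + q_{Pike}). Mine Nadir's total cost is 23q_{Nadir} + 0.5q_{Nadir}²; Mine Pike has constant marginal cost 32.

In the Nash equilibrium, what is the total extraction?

142.92

Mine Nadir's profit: π = q_{Nadir}(267.2 − (q_{Nadir} + q_{Pike})) − 23q_{Nadir} − 0.5q_{Nadir}².
∂π/∂q_{Nadir} = 244.2 − 3q_{Nadir} − q_{Pike} = 0, so q_{Nadir} = 81.4 − (1/3)q_{Pike}.
For Pike: ∂π/∂q_{Pike} = 235.2 − 2q_{Pike} − q_{Nadir} = 0 ⇒ q_{Pike} = 117.6 − 0.5q_{Nadir}.
Solving the two reaction functions simultaneously: (1 − (−1/3)(−0.5))q_{Nadir} = 81.4 − (1/3)·117.6, so (5/6)q_{Nadir} = 42.2 and q_{Nadir} = 50.64.
Then q_{Pike} = 117.6 − 0.5·50.64 = 92.28.
Total extraction: 50.64 + 92.28 = 142.92.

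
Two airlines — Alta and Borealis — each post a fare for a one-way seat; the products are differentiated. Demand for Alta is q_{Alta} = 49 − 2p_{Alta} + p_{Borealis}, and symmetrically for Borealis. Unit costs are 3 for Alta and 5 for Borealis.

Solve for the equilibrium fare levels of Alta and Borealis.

Alta's profit: π = (p_{Alta} − 3)(49 − 2p_{Alta} + p_{Borealis}).
∂π/∂p_{Alta} = 55 − 4p_{Alta} + p_{Borealis} = 0 ⇒ p_{Alta} = 13.75 + 0.25p_{Borealis}.
Similarly p_{Borealis} = 14.75 + 0.25p_{Alta}.
Substituting the second reaction function into the first: p_{Alta} = 13.75 + 0.25(14.75 + 0.25p_{Alta}), which gives 0.9375p_{Alta} = 17.4375 ⇒ p_{Alta} = 18.6.
Then p_{Borealis} = 14.75 + 0.25·18.6 = 19.4.

18.6, 19.4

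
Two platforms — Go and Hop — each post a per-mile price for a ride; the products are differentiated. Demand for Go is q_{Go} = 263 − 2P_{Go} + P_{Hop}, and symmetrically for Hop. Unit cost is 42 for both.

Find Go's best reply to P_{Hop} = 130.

Go's profit: π = (P_{Go} − 42)(263 − 2P_{Go} + P_{Hop}).
∂π/∂P_{Go} = 347 − 4P_{Go} + P_{Hop} = 0 ⇒ P_{Go} = 86.75 + 0.25P_{Hop}.
At P_{Hop} = 130: P_{Go} = 86.75 + 0.25·130 = 119.25.

119.25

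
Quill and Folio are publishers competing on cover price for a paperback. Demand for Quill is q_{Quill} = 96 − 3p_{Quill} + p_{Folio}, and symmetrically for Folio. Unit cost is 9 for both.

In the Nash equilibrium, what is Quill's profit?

730.08

Quill's profit: π = (p_{Quill} − 9)(96 − 3p_{Quill} + p_{Folio}).
∂π/∂p_{Quill} = 123 − 6p_{Quill} + p_{Folio} = 0 ⇒ p_{Quill} = 20.5 + (1/6)p_{Folio}.
The game is symmetric, so in equilibrium p_{Folio} = p_{Quill}: the reaction function gives (5/6)p_{Quill} = 20.5, hence p_{Quill} = 24.6.
q_{Quill} = 96 − 3·24.6 + 24.6 = 46.8.
Profit = (24.6 − 9)·46.8 = 730.08.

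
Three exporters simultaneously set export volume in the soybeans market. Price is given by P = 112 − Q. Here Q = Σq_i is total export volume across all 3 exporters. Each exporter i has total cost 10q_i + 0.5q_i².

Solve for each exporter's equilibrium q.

20.4

A representative exporter's profit is π_i = q_i(112 − Q) − 10q_i − 0.5q_i², with Q = q_i + Σ_{j≠i} q_j.
First-order condition: 102 − 3q_i − Σ_{j≠i} q_j = 0.
With identical exporters, set every q_j = q: then 102 − 3q − 2q = 0, i.e. q = 102/5 = 20.4.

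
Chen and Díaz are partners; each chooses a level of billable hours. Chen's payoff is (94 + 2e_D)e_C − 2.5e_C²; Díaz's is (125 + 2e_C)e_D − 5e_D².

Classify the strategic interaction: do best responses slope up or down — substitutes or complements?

strategic complements

Expanding Chen's payoff: 94e_C + 2e_De_C − 2.5e_C².
∂π/∂e_C = 94 + 2e_D − 5e_C = 0, so e_C = 18.8 + 0.4e_D.
The best-response slope de_C/de_D = 0.4 > 0: the reaction function is upward-sloping, so the choices are strategic complements.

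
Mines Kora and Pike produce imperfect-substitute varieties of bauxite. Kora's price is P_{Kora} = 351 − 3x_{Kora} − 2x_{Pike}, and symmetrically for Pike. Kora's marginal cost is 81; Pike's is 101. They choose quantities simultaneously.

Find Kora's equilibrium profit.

Mine Kora's profit: π = x_{Kora}(351 − 3x_{Kora} − 2x_{Pike}) − 81x_{Kora}.
∂π/∂x_{Kora} = 270 − 6x_{Kora} − 2x_{Pike} = 0 ⇒ x_{Kora} = 45 − (1/3)x_{Pike}.
Similarly x_{Pike} = 125/3 − (1/3)x_{Kora}.
Solving the two reaction functions simultaneously: (1 − (−1/3)(−1/3))x_{Kora} = 45 − (1/3)·(125/3), so (8/9)x_{Kora} = 280/9 and x_{Kora} = 35.
Then x_{Pike} = 125/3 − (1/3)·35 = 30.
P_{Kora} = 351 − 3·35 − 2·30 = 186.
Profit = (186 − 81)·35 = 3675.

3675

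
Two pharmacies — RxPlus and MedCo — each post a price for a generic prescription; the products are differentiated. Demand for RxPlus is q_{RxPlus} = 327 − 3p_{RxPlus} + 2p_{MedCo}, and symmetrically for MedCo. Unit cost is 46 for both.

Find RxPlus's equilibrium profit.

14805.1875

RxPlus's profit: π = (p_{RxPlus} − 46)(327 − 3p_{RxPlus} + 2p_{MedCo}).
∂π/∂p_{RxPlus} = 465 − 6p_{RxPlus} + 2p_{MedCo} = 0 ⇒ p_{RxPlus} = 77.5 + (1/3)p_{MedCo}.
Setting p_{RxPlus} = p_{MedCo} in the reaction function: p_{RxPlus} = 77.5 + (1/3)p_{RxPlus}, so p_{RxPlus} = 77.5 / (2/3) = 116.25.
q_{RxPlus} = 327 − 3·116.25 + 2·116.25 = 210.75.
Profit = (116.25 − 46)·210.75 = 14805.1875.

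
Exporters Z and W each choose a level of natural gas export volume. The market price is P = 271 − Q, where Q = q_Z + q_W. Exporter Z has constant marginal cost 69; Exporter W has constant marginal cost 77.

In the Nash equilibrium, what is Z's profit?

Exporter Z's profit: π = q_Z(271 − (q_Z + q_W)) − 69q_Z.
∂π/∂q_Z = 202 − 2q_Z − q_W = 0, so q_Z = 101 − 0.5q_W.
By the same steps for W: q_W = 97 − 0.5q_Z.
Substituting the second reaction function into the first: q_Z = 101 − 0.5(97 − 0.5q_Z), which gives 0.75q_Z = 52.5 ⇒ q_Z = 70.
Then q_W = 97 − 0.5·70 = 62.
Price P = 271 − 132 = 139.
Z's profit: (139 − 69)·70 = 4900.

4900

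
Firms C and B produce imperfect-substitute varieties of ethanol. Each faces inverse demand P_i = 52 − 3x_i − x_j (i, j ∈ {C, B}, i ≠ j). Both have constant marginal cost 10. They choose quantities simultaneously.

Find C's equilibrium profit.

108

Firm C's profit: π = x_C(52 − 3x_C − x_B) − 10x_C.
∂π/∂x_C = 42 − 6x_C − x_B = 0 ⇒ x_C = 7 − (1/6)x_B.
The game is symmetric, so in equilibrium x_B = x_C: the reaction function gives (7/6)x_C = 7, hence x_C = 6.
P_C = 52 − 3·6 − 6 = 28.
Profit = (28 − 10)·6 = 108.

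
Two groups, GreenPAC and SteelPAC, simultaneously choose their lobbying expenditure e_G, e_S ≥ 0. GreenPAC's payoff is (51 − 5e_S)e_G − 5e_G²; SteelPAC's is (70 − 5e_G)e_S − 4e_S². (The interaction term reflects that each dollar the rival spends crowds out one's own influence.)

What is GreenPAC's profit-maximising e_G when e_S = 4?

Expanding GreenPAC's payoff: 51e_G − 5e_Se_G − 5e_G².
∂π/∂e_G = 51 − 5e_S − 10e_G = 0, so e_G = 5.1 − 0.5e_S.
At e_S = 4: e_G = 5.1 − 0.5·4 = 3.1.

3.1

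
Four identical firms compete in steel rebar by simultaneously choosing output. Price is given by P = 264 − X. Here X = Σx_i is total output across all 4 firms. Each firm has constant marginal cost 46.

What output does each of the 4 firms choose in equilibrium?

A representative firm's profit is π_i = x_i(264 − X) − 46x_i, with X = x_i + Σ_{j≠i} x_j.
First-order condition: 218 − 2x_i − Σ_{j≠i} x_j = 0.
Imposing symmetry (x_j = x for all j) turns Σ_{j≠i} x_j into 3x, so 218 = 5x and x = 43.6.

43.6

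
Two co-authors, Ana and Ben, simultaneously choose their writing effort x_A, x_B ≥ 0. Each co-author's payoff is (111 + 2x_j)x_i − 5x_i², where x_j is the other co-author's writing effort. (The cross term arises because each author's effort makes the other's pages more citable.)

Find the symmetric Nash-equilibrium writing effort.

13.875

Ana's payoff is (111 + 2x_B)x_A − 5x_A².
∂π/∂x_A = 111 + 2x_B − 10x_A = 0, so x_A = 11.1 + 0.2x_B.
By symmetry x_B = x_A; substituting into the reaction function, 0.8x_A = 11.1 and x_A = 13.875.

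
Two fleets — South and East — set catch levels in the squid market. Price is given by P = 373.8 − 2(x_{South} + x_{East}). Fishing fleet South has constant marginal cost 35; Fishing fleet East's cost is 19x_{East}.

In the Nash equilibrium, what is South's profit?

5788.88

Fishing fleet South's profit: π = x_{South}(373.8 − 2(x_{South} + x_{East})) − 35x_{South}.
∂π/∂x_{South} = 338.8 − 4x_{South} − 2x_{East} = 0, so x_{South} = 84.7 − 0.5x_{East}.
By the same steps for East: x_{East} = 88.7 − 0.5x_{South}.
Substituting the second reaction function into the first: x_{South} = 84.7 − 0.5(88.7 − 0.5x_{South}), which gives 0.75x_{South} = 40.35 ⇒ x_{South} = 53.8.
Then x_{East} = 88.7 − 0.5·53.8 = 61.8.
Price P = 373.8 − 2·115.6 = 142.6.
South's profit: (142.6 − 35)·53.8 = 5788.88.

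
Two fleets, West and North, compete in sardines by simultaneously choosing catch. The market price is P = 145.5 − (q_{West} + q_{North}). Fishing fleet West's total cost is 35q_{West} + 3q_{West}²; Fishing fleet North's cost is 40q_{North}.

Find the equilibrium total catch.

Fishing fleet West's profit: π = q_{West}(145.5 − (q_{West} + q_{North})) − 35q_{West} − 3q_{West}².
∂π/∂q_{West} = 110.5 − 8q_{West} − q_{North} = 0, so q_{West} = 13.8125 − 0.125q_{North}.
For North: ∂π/∂q_{North} = 105.5 − 2q_{North} − q_{West} = 0 ⇒ q_{North} = 52.75 − 0.5q_{West}.
Solving the two reaction functions simultaneously: (1 − (−0.125)(−0.5))q_{West} = 13.8125 − 0.125·52.75, so 0.9375q_{West} = 231/32 and q_{West} = 7.7.
Then q_{North} = 52.75 − 0.5·7.7 = 48.9.
Total catch: 7.7 + 48.9 = 56.6.

56.6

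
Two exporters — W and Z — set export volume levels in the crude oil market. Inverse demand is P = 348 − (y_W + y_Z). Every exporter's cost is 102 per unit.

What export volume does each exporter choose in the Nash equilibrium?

82

Exporter W's profit: π = y_W(348 − (y_W + y_Z)) − 102y_W.
∂π/∂y_W = 246 − 2y_W − y_Z = 0, so y_W = 123 − 0.5y_Z.
Setting y_W = y_Z in the reaction function: y_W = 123 − 0.5y_W, so y_W = 123 / 1.5 = 82.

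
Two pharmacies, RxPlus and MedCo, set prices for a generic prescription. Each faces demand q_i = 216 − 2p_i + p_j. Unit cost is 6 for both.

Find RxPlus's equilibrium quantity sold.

RxPlus's profit: π = (p_{RxPlus} − 6)(216 − 2p_{RxPlus} + p_{MedCo}).
∂π/∂p_{RxPlus} = 228 − 4p_{RxPlus} + p_{MedCo} = 0 ⇒ p_{RxPlus} = 57 + 0.25p_{MedCo}.
By symmetry p_{MedCo} = p_{RxPlus}; substituting into the reaction function, 0.75p_{RxPlus} = 57 and p_{RxPlus} = 76.
q_{RxPlus} = 216 − 2·76 + 76 = 140.

140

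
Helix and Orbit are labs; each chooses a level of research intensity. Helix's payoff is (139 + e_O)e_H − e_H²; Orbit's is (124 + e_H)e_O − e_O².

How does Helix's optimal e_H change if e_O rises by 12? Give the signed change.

Expanding Helix's payoff: 139e_H + e_Oe_H − e_H².
∂π/∂e_H = 139 + e_O − 2e_H = 0, so e_H = 69.5 + 0.5e_O.
The reaction-function slope is 0.5, so a 12-unit rise in e_O moves e_H by 0.5 × 12 = 6. Helix's best response rises — the actions are strategic complements.

6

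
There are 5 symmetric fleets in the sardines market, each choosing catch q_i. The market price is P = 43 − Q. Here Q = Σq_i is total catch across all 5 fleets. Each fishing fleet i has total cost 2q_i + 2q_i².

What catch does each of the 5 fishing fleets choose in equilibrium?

A representative fishing fleet's profit is π_i = q_i(43 − Q) − 2q_i − 2q_i², with Q = q_i + Σ_{j≠i} q_j.
First-order condition: 41 − 6q_i − Σ_{j≠i} q_j = 0.
Imposing symmetry (q_j = q for all j) turns Σ_{j≠i} q_j into 4q, so 41 = 10q and q = 4.1.

4.1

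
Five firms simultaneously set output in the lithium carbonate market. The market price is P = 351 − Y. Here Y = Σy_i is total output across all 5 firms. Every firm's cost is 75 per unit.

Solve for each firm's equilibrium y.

46

A representative firm's profit is π_i = y_i(351 − Y) − 75y_i, with Y = y_i + Σ_{j≠i} y_j.
First-order condition: 276 − 2y_i − Σ_{j≠i} y_j = 0.
Imposing symmetry (y_j = y for all j) turns Σ_{j≠i} y_j into 4y, so 276 = 6y and y = 46.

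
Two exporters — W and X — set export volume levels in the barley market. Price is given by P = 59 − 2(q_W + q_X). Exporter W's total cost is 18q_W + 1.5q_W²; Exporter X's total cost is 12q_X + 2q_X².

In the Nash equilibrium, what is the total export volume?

9.25

Exporter W's profit: π = q_W(59 − 2(q_W + q_X)) − 18q_W − 1.5q_W².
∂π/∂q_W = 41 − 7q_W − 2q_X = 0, so q_W = 41/7 − (2/7)q_X.
For X: ∂π/∂q_X = 47 − 8q_X − 2q_W = 0 ⇒ q_X = 5.875 − 0.25q_W.
Solving the two reaction functions simultaneously: (1 − (−2/7)(−0.25))q_W = 41/7 − (2/7)·5.875, so (13/14)q_W = 117/28 and q_W = 4.5.
Then q_X = 5.875 − 0.25·4.5 = 4.75.
Total export volume: 4.5 + 4.75 = 9.25.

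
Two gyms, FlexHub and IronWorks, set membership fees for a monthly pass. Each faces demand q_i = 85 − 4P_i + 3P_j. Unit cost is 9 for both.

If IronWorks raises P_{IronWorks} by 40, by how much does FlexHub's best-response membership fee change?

FlexHub's profit: π = (P_{FlexHub} − 9)(85 − 4P_{FlexHub} + 3P_{IronWorks}).
∂π/∂P_{FlexHub} = 121 − 8P_{FlexHub} + 3P_{IronWorks} = 0 ⇒ P_{FlexHub} = 15.125 + 0.375P_{IronWorks}.
The reaction-function slope is 0.375, so a 40-unit rise in P_{IronWorks} moves P_{FlexHub} by 0.375 × 40 = 15. FlexHub's best response rises — the actions are strategic complements.

15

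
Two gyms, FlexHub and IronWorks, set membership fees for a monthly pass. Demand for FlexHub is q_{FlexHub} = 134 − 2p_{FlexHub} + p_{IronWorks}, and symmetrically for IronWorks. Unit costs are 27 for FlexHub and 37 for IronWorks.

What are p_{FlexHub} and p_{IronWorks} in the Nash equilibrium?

64, 68

FlexHub's profit: π = (p_{FlexHub} − 27)(134 − 2p_{FlexHub} + p_{IronWorks}).
∂π/∂p_{FlexHub} = 188 − 4p_{FlexHub} + p_{IronWorks} = 0 ⇒ p_{FlexHub} = 47 + 0.25p_{IronWorks}.
Similarly p_{IronWorks} = 52 + 0.25p_{FlexHub}.
Substituting the second reaction function into the first: p_{FlexHub} = 47 + 0.25(52 + 0.25p_{FlexHub}), which gives 0.9375p_{FlexHub} = 60 ⇒ p_{FlexHub} = 64.
Then p_{IronWorks} = 52 + 0.25·64 = 68.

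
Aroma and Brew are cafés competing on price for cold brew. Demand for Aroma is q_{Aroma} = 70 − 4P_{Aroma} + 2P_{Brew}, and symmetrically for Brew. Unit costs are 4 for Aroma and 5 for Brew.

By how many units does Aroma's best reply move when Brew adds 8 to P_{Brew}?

Aroma's profit: π = (P_{Aroma} − 4)(70 − 4P_{Aroma} + 2P_{Brew}).
∂π/∂P_{Aroma} = 86 − 8P_{Aroma} + 2P_{Brew} = 0 ⇒ P_{Aroma} = 10.75 + 0.25P_{Brew}.
The reaction-function slope is 0.25, so an 8-unit rise in P_{Brew} moves P_{Aroma} by 0.25 × 8 = 2. Aroma's best response rises — the actions are strategic complements.

2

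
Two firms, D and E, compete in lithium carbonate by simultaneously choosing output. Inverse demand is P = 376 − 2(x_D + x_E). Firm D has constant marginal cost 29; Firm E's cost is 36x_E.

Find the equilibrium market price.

147

Firm D's profit: π = x_D(376 − 2(x_D + x_E)) − 29x_D.
∂π/∂x_D = 347 − 4x_D − 2x_E = 0, so x_D = 86.75 − 0.5x_E.
By the same steps for E: x_E = 85 − 0.5x_D.
Substituting the second reaction function into the first: x_D = 86.75 − 0.5(85 − 0.5x_D), which gives 0.75x_D = 44.25 ⇒ x_D = 59.
Then x_E = 85 − 0.5·59 = 55.5.
Equilibrium price: P = 376 − 2·114.5 = 147.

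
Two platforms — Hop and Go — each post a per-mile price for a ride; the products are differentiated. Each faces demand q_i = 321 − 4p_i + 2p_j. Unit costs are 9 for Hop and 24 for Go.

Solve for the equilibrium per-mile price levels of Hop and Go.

Hop's profit: π = (p_{Hop} − 9)(321 − 4p_{Hop} + 2p_{Go}).
∂π/∂p_{Hop} = 357 − 8p_{Hop} + 2p_{Go} = 0 ⇒ p_{Hop} = 44.625 + 0.25p_{Go}.
Similarly p_{Go} = 52.125 + 0.25p_{Hop}.
Substituting the second reaction function into the first: p_{Hop} = 44.625 + 0.25(52.125 + 0.25p_{Hop}), which gives 0.9375p_{Hop} = 1845/32 ⇒ p_{Hop} = 61.5.
Then p_{Go} = 52.125 + 0.25·61.5 = 67.5.

61.5, 67.5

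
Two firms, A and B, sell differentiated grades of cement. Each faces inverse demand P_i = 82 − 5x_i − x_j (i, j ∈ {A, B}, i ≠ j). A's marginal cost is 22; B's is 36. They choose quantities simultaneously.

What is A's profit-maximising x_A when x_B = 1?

Firm A's profit: π = x_A(82 − 5x_A − x_B) − 22x_A.
∂π/∂x_A = 60 − 10x_A − x_B = 0 ⇒ x_A = 6 − 0.1x_B.
At x_B = 1: x_A = 6 − 0.1·1 = 5.9.

5.9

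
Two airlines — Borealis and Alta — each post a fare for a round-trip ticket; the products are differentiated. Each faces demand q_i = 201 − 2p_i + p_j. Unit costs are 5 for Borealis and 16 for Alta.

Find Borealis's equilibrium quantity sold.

133.6

Borealis's profit: π = (p_{Borealis} − 5)(201 − 2p_{Borealis} + p_{Alta}).
∂π/∂p_{Borealis} = 211 − 4p_{Borealis} + p_{Alta} = 0 ⇒ p_{Borealis} = 52.75 + 0.25p_{Alta}.
Similarly p_{Alta} = 58.25 + 0.25p_{Borealis}.
Plugging p_{Alta} into Borealis's best response: p_{Borealis} = 52.75 + 0.25(58.25 + 0.25p_{Borealis}) ⇒ 0.9375p_{Borealis} = 67.3125, so p_{Borealis} = 71.8.
Then p_{Alta} = 58.25 + 0.25·71.8 = 76.2.
q_{Borealis} = 201 − 2·71.8 + 76.2 = 133.6.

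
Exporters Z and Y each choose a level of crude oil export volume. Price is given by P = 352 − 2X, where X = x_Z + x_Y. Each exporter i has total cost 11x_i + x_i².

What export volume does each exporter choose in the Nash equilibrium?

42.625

Exporter Z's profit: π = x_Z(352 − 2(x_Z + x_Y)) − 11x_Z − x_Z².
∂π/∂x_Z = 341 − 6x_Z − 2x_Y = 0, so x_Z = 341/6 − (1/3)x_Y.
By symmetry x_Y = x_Z; substituting into the reaction function, (4/3)x_Z = 341/6 and x_Z = 42.625.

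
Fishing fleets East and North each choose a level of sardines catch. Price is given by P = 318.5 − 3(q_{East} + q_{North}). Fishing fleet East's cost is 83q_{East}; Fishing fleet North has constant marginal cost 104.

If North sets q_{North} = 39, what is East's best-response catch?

Fishing fleet East's profit: π = q_{East}(318.5 − 3(q_{East} + q_{North})) − 83q_{East}.
∂π/∂q_{East} = 235.5 − 6q_{East} − 3q_{North} = 0, so q_{East} = 39.25 − 0.5q_{North}.
At q_{North} = 39: q_{East} = 39.25 − 0.5·39 = 19.75.

19.75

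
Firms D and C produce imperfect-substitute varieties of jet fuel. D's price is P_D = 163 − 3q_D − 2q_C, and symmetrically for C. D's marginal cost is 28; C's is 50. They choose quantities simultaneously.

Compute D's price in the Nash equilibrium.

Firm D's profit: π = q_D(163 − 3q_D − 2q_C) − 28q_D.
∂π/∂q_D = 135 − 6q_D − 2q_C = 0 ⇒ q_D = 22.5 − (1/3)q_C.
Similarly q_C = 113/6 − (1/3)q_D.
Substituting the second reaction function into the first: q_D = 22.5 − (1/3)(113/6 − (1/3)q_D), which gives (8/9)q_D = 146/9 ⇒ q_D = 18.25.
Then q_C = 113/6 − (1/3)·18.25 = 12.75.
P_D = 163 − 3·18.25 − 2·12.75 = 82.75.

82.75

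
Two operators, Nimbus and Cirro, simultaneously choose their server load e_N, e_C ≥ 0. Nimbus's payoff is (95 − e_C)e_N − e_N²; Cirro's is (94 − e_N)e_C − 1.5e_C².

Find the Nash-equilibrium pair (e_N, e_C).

38.2, 18.6

Expanding Nimbus's payoff: 95e_N − e_Ce_N − e_N².
∂π/∂e_N = 95 − e_C − 2e_N = 0, so e_N = 47.5 − 0.5e_C.
Likewise for Cirro: e_C = 94/3 − (1/3)e_N.
Plugging e_C into Nimbus's best response: e_N = 47.5 − 0.5(94/3 − (1/3)e_N) ⇒ (5/6)e_N = 191/6, so e_N = 38.2.
Then e_C = 94/3 − (1/3)·38.2 = 18.6.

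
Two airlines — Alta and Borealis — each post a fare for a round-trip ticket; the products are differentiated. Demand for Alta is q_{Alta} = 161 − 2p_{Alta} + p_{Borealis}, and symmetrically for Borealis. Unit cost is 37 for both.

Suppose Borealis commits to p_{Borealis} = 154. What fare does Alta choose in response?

Alta's profit: π = (p_{Alta} − 37)(161 − 2p_{Alta} + p_{Borealis}).
∂π/∂p_{Alta} = 235 − 4p_{Alta} + p_{Borealis} = 0 ⇒ p_{Alta} = 58.75 + 0.25p_{Borealis}.
At p_{Borealis} = 154: p_{Alta} = 58.75 + 0.25·154 = 97.25.

97.25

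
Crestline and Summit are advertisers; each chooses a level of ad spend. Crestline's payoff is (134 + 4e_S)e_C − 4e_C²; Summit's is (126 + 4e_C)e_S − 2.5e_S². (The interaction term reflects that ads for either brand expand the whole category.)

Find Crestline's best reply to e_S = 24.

28.75

Expanding Crestline's payoff: 134e_C + 4e_Se_C − 4e_C².
∂π/∂e_C = 134 + 4e_S − 8e_C = 0, so e_C = 16.75 + 0.5e_S.
At e_S = 24: e_C = 16.75 + 0.5·24 = 28.75.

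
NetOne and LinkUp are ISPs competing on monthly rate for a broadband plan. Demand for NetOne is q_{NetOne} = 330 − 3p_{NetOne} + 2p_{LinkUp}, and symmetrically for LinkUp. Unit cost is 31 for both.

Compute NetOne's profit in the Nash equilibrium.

NetOne's profit: π = (p_{NetOne} − 31)(330 − 3p_{NetOne} + 2p_{LinkUp}).
∂π/∂p_{NetOne} = 423 − 6p_{NetOne} + 2p_{LinkUp} = 0 ⇒ p_{NetOne} = 70.5 + (1/3)p_{LinkUp}.
By symmetry p_{LinkUp} = p_{NetOne}; substituting into the reaction function, (2/3)p_{NetOne} = 70.5 and p_{NetOne} = 105.75.
q_{NetOne} = 330 − 3·105.75 + 2·105.75 = 224.25.
Profit = (105.75 − 31)·224.25 = 16762.6875.

16762.6875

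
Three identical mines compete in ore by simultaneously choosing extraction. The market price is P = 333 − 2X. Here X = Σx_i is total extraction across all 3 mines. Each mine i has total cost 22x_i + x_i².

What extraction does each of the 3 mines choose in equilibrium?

31.1

A representative mine's profit is π_i = x_i(333 − 2X) − 22x_i − x_i², with X = x_i + Σ_{j≠i} x_j.
First-order condition: 311 − 6x_i − 2Σ_{j≠i} x_j = 0.
With identical mines, set every x_j = x: then 311 − 6x − 4x = 0, i.e. x = 311/10 = 31.1.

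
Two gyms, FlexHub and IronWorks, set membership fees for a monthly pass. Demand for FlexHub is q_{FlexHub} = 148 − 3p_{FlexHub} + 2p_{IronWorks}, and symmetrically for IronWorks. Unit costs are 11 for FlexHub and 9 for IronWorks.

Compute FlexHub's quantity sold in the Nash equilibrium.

FlexHub's profit: π = (p_{FlexHub} − 11)(148 − 3p_{FlexHub} + 2p_{IronWorks}).
∂π/∂p_{FlexHub} = 181 − 6p_{FlexHub} + 2p_{IronWorks} = 0 ⇒ p_{FlexHub} = 181/6 + (1/3)p_{IronWorks}.
Similarly p_{IronWorks} = 175/6 + (1/3)p_{FlexHub}.
Substituting the second reaction function into the first: p_{FlexHub} = 181/6 + (1/3)(175/6 + (1/3)p_{FlexHub}), which gives (8/9)p_{FlexHub} = 359/9 ⇒ p_{FlexHub} = 44.875.
Then p_{IronWorks} = 175/6 + (1/3)·44.875 = 44.125.
q_{FlexHub} = 148 − 3·44.875 + 2·44.125 = 101.625.

101.625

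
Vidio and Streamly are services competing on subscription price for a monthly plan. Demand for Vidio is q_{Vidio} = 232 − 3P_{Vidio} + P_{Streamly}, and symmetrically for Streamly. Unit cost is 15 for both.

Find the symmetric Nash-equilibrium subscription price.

Vidio's profit: π = (P_{Vidio} − 15)(232 − 3P_{Vidio} + P_{Streamly}).
∂π/∂P_{Vidio} = 277 − 6P_{Vidio} + P_{Streamly} = 0 ⇒ P_{Vidio} = 277/6 + (1/6)P_{Streamly}.
The game is symmetric, so in equilibrium P_{Streamly} = P_{Vidio}: the reaction function gives (5/6)P_{Vidio} = 277/6, hence P_{Vidio} = 55.4.

55.4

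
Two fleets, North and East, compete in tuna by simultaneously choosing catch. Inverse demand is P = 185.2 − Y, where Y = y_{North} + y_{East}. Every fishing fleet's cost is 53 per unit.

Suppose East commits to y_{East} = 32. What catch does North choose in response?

50.1

Fishing fleet North's profit: π = y_{North}(185.2 − (y_{North} + y_{East})) − 53y_{North}.
∂π/∂y_{North} = 132.2 − 2y_{North} − y_{East} = 0, so y_{North} = 66.1 − 0.5y_{East}.
At y_{East} = 32: y_{North} = 66.1 − 0.5·32 = 50.1.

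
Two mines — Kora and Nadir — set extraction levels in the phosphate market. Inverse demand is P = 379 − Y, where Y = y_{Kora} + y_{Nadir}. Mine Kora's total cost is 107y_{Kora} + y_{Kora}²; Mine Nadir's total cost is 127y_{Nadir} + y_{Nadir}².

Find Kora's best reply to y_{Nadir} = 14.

64.5

Mine Kora's profit: π = y_{Kora}(379 − (y_{Kora} + y_{Nadir})) − 107y_{Kora} − y_{Kora}².
∂π/∂y_{Kora} = 272 − 4y_{Kora} − y_{Nadir} = 0, so y_{Kora} = 68 − 0.25y_{Nadir}.
At y_{Nadir} = 14: y_{Kora} = 68 − 0.25·14 = 64.5.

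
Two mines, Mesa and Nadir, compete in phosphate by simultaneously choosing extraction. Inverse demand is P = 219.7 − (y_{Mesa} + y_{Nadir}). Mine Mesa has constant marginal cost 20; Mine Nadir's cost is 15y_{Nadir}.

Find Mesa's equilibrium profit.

Mine Mesa's profit: π = y_{Mesa}(219.7 − (y_{Mesa} + y_{Nadir})) − 20y_{Mesa}.
∂π/∂y_{Mesa} = 199.7 − 2y_{Mesa} − y_{Nadir} = 0, so y_{Mesa} = 99.85 − 0.5y_{Nadir}.
By the same steps for Nadir: y_{Nadir} = 102.35 − 0.5y_{Mesa}.
Plugging y_{Nadir} into Mesa's best response: y_{Mesa} = 99.85 − 0.5(102.35 − 0.5y_{Mesa}) ⇒ 0.75y_{Mesa} = 48.675, so y_{Mesa} = 64.9.
Then y_{Nadir} = 102.35 − 0.5·64.9 = 69.9.
Price P = 219.7 − 134.8 = 84.9.
Mesa's profit: (84.9 − 20)·64.9 = 4212.01.

4212.01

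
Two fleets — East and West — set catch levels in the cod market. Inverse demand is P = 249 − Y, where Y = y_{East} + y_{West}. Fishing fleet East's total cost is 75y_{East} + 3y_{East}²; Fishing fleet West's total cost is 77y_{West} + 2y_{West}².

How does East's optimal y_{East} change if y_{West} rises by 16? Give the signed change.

Fishing fleet East's profit: π = y_{East}(249 − (y_{East} + y_{West})) − 75y_{East} − 3y_{East}².
∂π/∂y_{East} = 174 − 8y_{East} − y_{West} = 0, so y_{East} = 21.75 − 0.125y_{West}.
The reaction-function slope is −0.125, so a 16-unit rise in y_{West} moves y_{East} by −0.125 × 16 = −2. East's best response falls — the actions are strategic substitutes.

-2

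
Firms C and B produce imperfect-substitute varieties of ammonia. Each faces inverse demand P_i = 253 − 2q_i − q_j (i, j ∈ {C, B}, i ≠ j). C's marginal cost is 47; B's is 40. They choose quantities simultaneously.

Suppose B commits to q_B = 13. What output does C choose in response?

48.25

Firm C's profit: π = q_C(253 − 2q_C − q_B) − 47q_C.
∂π/∂q_C = 206 − 4q_C − q_B = 0 ⇒ q_C = 51.5 − 0.25q_B.
At q_B = 13: q_C = 51.5 − 0.25·13 = 48.25.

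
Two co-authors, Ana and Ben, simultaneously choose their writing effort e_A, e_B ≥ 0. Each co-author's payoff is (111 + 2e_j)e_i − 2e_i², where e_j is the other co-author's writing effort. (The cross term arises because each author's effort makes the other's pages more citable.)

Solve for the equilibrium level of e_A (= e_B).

Ana's payoff is (111 + 2e_B)e_A − 2e_A².
∂π/∂e_A = 111 + 2e_B − 4e_A = 0, so e_A = 27.75 + 0.5e_B.
The game is symmetric, so in equilibrium e_B = e_A: the reaction function gives 0.5e_A = 27.75, hence e_A = 55.5.

55.5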